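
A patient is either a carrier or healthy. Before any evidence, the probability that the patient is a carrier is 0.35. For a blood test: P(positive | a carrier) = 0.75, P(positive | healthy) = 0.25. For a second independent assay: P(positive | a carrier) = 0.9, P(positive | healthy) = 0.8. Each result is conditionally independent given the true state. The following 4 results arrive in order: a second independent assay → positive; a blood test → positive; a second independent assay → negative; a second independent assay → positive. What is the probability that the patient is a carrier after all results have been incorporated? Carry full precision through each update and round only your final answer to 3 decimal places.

After a second independent assay='positive': P(carrier) = 0.9·0.3500 / (0.9·0.3500 + 0.8·0.6500) ≈ 0.3772
After a blood test='positive': P(carrier) = 0.75·0.3772 / (0.75·0.3772 + 0.25·0.6228) ≈ 0.6451
After a second independent assay='negative': P(carrier) = 0.1·0.6451 / (0.1·0.6451 + 0.2·0.3549) ≈ 0.4761
After a second independent assay='positive': P(carrier) = 0.9·0.4761 / (0.9·0.4761 + 0.8·0.5239) ≈ 0.5055

0.505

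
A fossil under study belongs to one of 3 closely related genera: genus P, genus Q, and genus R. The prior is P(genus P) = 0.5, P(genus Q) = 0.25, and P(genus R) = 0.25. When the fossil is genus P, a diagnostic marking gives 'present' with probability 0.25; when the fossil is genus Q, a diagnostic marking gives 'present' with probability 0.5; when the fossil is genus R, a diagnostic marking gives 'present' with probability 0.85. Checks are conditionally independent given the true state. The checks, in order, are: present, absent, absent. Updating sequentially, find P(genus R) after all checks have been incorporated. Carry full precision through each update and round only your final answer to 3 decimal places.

Each posterior becomes the prior for the next update.
After 'present': normaliser = 0.25·0.5000 + 0.5·0.2500 + 0.85·0.2500; P(genus P) ≈ 0.2703, P(genus Q) ≈ 0.2703, P(genus R) ≈ 0.4595
After 'absent': normaliser = 0.75·0.2703 + 0.5·0.2703 + 0.15·0.4595; P(genus P) ≈ 0.4983, P(genus Q) ≈ 0.3322, P(genus R) ≈ 0.1694
After 'absent': normaliser = 0.75·0.4983 + 0.5·0.3322 + 0.15·0.1694; P(genus P) ≈ 0.6612, P(genus Q) ≈ 0.2939, P(genus R) ≈ 0.0450

0.045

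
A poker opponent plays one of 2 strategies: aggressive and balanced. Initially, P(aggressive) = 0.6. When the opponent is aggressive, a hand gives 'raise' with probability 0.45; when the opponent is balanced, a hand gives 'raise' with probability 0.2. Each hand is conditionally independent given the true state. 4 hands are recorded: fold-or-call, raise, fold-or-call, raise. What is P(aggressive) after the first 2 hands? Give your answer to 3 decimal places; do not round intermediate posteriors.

0.699

Each posterior becomes the prior for the next update.
After 'fold-or-call': P(aggressive) = 0.55·0.6000 / (0.55·0.6000 + 0.8·0.4000) ≈ 0.5077
After 'raise': P(aggressive) = 0.45·0.5077 / (0.45·0.5077 + 0.2·0.4923) ≈ 0.6988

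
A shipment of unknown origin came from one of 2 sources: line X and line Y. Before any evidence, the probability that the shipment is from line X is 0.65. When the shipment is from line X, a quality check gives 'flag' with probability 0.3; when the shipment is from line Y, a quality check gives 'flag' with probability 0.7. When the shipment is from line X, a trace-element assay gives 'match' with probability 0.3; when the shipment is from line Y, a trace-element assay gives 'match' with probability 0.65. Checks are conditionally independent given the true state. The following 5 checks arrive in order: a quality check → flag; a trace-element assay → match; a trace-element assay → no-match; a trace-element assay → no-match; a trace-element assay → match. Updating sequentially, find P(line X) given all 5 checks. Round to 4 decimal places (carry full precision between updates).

Each posterior becomes the prior for the next update.
After a quality check='flag': P(line X) = 0.3·0.6500 / (0.3·0.6500 + 0.7·0.3500) ≈ 0.4432
After a trace-element assay='match': P(line X) = 0.3·0.4432 / (0.3·0.4432 + 0.65·0.5568) ≈ 0.2687
After a trace-element assay='no-match': P(line X) = 0.7·0.2687 / (0.7·0.2687 + 0.35·0.7313) ≈ 0.4235
After a trace-element assay='no-match': P(line X) = 0.7·0.4235 / (0.7·0.4235 + 0.35·0.5765) ≈ 0.5950
After a trace-element assay='match': P(line X) = 0.3·0.5950 / (0.3·0.5950 + 0.65·0.4050) ≈ 0.4041

0.4041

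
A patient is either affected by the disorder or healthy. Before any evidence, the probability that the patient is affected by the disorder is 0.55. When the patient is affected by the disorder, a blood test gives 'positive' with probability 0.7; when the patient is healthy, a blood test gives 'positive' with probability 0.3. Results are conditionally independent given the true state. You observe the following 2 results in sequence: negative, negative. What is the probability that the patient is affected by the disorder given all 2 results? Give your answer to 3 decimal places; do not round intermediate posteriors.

0.183

Each posterior becomes the prior for the next update.
After 'negative': P(affected) = 0.3·0.5500 / (0.3·0.5500 + 0.7·0.4500) ≈ 0.3438
After 'negative': P(affected) = 0.3·0.3438 / (0.3·0.3438 + 0.7·0.6562) ≈ 0.1833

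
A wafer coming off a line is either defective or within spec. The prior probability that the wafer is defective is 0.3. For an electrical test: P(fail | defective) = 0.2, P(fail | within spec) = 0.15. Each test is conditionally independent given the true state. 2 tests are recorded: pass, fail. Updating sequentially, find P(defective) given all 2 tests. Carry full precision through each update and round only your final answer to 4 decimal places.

0.3497

After 'pass': P(defective) = 0.8·0.3000 / (0.8·0.3000 + 0.85·0.7000) ≈ 0.2874
After 'fail': P(defective) = 0.2·0.2874 / (0.2·0.2874 + 0.15·0.7126) ≈ 0.3497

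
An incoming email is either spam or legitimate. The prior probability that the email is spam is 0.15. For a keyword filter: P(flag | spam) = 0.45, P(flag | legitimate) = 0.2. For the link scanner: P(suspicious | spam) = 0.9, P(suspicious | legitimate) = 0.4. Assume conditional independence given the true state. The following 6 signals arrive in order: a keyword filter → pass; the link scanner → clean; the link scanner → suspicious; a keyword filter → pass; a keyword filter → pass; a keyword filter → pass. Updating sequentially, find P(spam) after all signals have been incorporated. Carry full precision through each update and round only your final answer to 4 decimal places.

After a keyword filter='pass': P(spam) = 0.55·0.1500 / (0.55·0.1500 + 0.8·0.8500) ≈ 0.1082
After the link scanner='clean': P(spam) = 0.1·0.1082 / (0.1·0.1082 + 0.6·0.8918) ≈ 0.0198
After the link scanner='suspicious': P(spam) = 0.9·0.0198 / (0.9·0.0198 + 0.4·0.9802) ≈ 0.0435
After a keyword filter='pass': P(spam) = 0.55·0.0435 / (0.55·0.0435 + 0.8·0.9565) ≈ 0.0303
After a keyword filter='pass': P(spam) = 0.55·0.0303 / (0.55·0.0303 + 0.8·0.9697) ≈ 0.0211
After a keyword filter='pass': P(spam) = 0.55·0.0211 / (0.55·0.0211 + 0.8·0.9789) ≈ 0.0146

0.0146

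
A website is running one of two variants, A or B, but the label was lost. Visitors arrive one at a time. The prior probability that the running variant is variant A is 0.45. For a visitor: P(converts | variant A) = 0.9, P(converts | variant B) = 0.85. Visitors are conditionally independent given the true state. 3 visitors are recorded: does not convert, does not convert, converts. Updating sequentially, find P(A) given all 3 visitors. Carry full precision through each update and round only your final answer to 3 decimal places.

0.278

Apply Bayes' rule sequentially, carrying P(A) forward.
After 'does not convert': P(A) = 0.1·0.4500 / (0.1·0.4500 + 0.15·0.5500) ≈ 0.3529
After 'does not convert': P(A) = 0.1·0.3529 / (0.1·0.3529 + 0.15·0.6471) ≈ 0.2667
After 'converts': P(A) = 0.9·0.2667 / (0.9·0.2667 + 0.85·0.7333) ≈ 0.2780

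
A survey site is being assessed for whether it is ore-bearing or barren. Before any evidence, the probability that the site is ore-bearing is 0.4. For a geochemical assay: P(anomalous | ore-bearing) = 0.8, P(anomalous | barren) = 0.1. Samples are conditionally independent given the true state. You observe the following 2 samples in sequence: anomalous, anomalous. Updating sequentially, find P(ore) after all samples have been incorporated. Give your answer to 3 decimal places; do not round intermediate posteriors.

0.977

After 'anomalous': P(ore) = 0.8·0.4000 / (0.8·0.4000 + 0.1·0.6000) ≈ 0.8421
After 'anomalous': P(ore) = 0.8·0.8421 / (0.8·0.8421 + 0.1·0.1579) ≈ 0.9771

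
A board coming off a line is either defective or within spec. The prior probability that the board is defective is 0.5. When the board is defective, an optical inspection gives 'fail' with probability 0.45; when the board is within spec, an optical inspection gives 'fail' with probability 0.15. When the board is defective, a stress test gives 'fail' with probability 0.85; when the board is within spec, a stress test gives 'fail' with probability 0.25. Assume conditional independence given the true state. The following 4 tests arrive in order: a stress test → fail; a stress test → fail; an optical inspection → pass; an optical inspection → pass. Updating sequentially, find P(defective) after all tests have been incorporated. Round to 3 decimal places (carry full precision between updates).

0.829

After a stress test='fail': P(defective) = 0.85·0.5000 / (0.85·0.5000 + 0.25·0.5000) ≈ 0.7727
After a stress test='fail': P(defective) = 0.85·0.7727 / (0.85·0.7727 + 0.25·0.2273) ≈ 0.9204
After an optical inspection='pass': P(defective) = 0.55·0.9204 / (0.55·0.9204 + 0.85·0.0796) ≈ 0.8821
After an optical inspection='pass': P(defective) = 0.55·0.8821 / (0.55·0.8821 + 0.85·0.1179) ≈ 0.8288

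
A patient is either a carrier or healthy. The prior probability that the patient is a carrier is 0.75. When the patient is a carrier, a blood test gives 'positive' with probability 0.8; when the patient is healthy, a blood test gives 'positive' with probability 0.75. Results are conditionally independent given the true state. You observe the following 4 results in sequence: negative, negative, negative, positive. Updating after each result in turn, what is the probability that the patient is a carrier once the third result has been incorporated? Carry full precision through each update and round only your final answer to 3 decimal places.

0.606

Apply Bayes' rule sequentially, carrying P(carrier) forward.
After 'negative': P(carrier) = 0.2·0.7500 / (0.2·0.7500 + 0.25·0.2500) ≈ 0.7059
After 'negative': P(carrier) = 0.2·0.7059 / (0.2·0.7059 + 0.25·0.2941) ≈ 0.6575
After 'negative': P(carrier) = 0.2·0.6575 / (0.2·0.6575 + 0.25·0.3425) ≈ 0.6057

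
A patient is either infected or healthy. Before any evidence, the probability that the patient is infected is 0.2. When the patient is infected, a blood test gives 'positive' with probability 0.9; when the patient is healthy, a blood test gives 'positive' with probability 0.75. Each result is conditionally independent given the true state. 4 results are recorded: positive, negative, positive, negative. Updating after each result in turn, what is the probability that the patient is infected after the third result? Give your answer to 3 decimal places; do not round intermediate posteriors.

0.126

After 'positive': P(infected) = 0.9·0.2000 / (0.9·0.2000 + 0.75·0.8000) ≈ 0.2308
After 'negative': P(infected) = 0.1·0.2308 / (0.1·0.2308 + 0.25·0.7692) ≈ 0.1071
After 'positive': P(infected) = 0.9·0.1071 / (0.9·0.1071 + 0.75·0.8929) ≈ 0.1259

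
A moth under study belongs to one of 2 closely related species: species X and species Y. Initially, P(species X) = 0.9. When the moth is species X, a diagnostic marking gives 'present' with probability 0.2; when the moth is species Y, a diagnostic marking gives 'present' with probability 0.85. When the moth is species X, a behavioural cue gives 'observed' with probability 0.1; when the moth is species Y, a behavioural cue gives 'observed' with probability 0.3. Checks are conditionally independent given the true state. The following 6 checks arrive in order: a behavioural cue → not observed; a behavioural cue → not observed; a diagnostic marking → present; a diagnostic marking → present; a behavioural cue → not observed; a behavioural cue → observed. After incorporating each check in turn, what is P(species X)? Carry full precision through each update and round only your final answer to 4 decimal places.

After a behavioural cue='not observed': P(species X) = 0.9·0.9000 / (0.9·0.9000 + 0.7·0.1000) ≈ 0.9205
After a behavioural cue='not observed': P(species X) = 0.9·0.9205 / (0.9·0.9205 + 0.7·0.0795) ≈ 0.9370
After a diagnostic marking='present': P(species X) = 0.2·0.9370 / (0.2·0.9370 + 0.85·0.0630) ≈ 0.7778
After a diagnostic marking='present': P(species X) = 0.2·0.7778 / (0.2·0.7778 + 0.85·0.2222) ≈ 0.4517
After a behavioural cue='not observed': P(species X) = 0.9·0.4517 / (0.9·0.4517 + 0.7·0.5483) ≈ 0.5143
After a behavioural cue='observed': P(species X) = 0.1·0.5143 / (0.1·0.5143 + 0.3·0.4857) ≈ 0.2609

0.2609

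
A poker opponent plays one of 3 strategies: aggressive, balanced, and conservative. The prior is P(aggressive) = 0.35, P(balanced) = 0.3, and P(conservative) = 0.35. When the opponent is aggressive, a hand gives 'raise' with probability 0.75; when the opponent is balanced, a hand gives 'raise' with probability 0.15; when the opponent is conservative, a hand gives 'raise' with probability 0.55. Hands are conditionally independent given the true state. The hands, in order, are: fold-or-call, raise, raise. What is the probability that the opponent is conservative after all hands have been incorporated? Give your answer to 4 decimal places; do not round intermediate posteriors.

After 'fold-or-call': normaliser = 0.25·0.3500 + 0.85·0.3000 + 0.45·0.3500; P(aggressive) ≈ 0.1750, P(balanced) ≈ 0.5100, P(conservative) ≈ 0.3150
After 'raise': normaliser = 0.75·0.1750 + 0.15·0.5100 + 0.55·0.3150; P(aggressive) ≈ 0.3445, P(balanced) ≈ 0.2008, P(conservative) ≈ 0.4547
After 'raise': normaliser = 0.75·0.3445 + 0.15·0.2008 + 0.55·0.4547; P(aggressive) ≈ 0.4797, P(balanced) ≈ 0.0559, P(conservative) ≈ 0.4644

0.4644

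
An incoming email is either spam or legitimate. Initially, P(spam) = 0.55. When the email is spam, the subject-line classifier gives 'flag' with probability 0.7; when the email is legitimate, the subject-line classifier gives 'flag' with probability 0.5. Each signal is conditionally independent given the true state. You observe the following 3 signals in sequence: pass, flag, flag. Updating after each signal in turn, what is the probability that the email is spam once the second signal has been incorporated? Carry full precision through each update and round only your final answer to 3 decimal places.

After 'pass': P(spam) = 0.3·0.5500 / (0.3·0.5500 + 0.5·0.4500) ≈ 0.4231
After 'flag': P(spam) = 0.7·0.4231 / (0.7·0.4231 + 0.5·0.5769) ≈ 0.5066

0.507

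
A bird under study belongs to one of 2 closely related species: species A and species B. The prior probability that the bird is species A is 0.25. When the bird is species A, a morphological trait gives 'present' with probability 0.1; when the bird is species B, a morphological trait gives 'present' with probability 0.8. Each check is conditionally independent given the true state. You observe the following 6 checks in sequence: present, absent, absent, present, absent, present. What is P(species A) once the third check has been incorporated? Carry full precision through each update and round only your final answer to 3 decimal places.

0.458

After 'present': P(species A) = 0.1·0.2500 / (0.1·0.2500 + 0.8·0.7500) ≈ 0.0400
After 'absent': P(species A) = 0.9·0.0400 / (0.9·0.0400 + 0.2·0.9600) ≈ 0.1579
After 'absent': P(species A) = 0.9·0.1579 / (0.9·0.1579 + 0.2·0.8421) ≈ 0.4576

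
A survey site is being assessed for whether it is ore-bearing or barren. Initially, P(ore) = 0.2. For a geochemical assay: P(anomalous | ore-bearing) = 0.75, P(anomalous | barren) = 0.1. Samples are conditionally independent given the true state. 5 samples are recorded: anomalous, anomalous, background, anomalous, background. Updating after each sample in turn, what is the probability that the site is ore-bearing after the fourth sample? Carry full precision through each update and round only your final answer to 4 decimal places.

Each posterior becomes the prior for the next update.
After 'anomalous': P(ore) = 0.75·0.2000 / (0.75·0.2000 + 0.1·0.8000) ≈ 0.6522
After 'anomalous': P(ore) = 0.75·0.6522 / (0.75·0.6522 + 0.1·0.3478) ≈ 0.9336
After 'background': P(ore) = 0.25·0.9336 / (0.25·0.9336 + 0.9·0.0664) ≈ 0.7962
After 'anomalous': P(ore) = 0.75·0.7962 / (0.75·0.7962 + 0.1·0.2038) ≈ 0.9670

0.9670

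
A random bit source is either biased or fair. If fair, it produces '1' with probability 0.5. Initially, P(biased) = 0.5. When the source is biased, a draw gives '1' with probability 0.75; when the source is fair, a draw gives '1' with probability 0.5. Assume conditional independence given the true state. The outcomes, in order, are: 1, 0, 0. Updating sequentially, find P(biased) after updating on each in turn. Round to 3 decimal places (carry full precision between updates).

Each posterior becomes the prior for the next update.
After '1': P(biased) = 0.75·0.5000 / (0.75·0.5000 + 0.5·0.5000) ≈ 0.6000
After '0': P(biased) = 0.25·0.6000 / (0.25·0.6000 + 0.5·0.4000) ≈ 0.4286
After '0': P(biased) = 0.25·0.4286 / (0.25·0.4286 + 0.5·0.5714) ≈ 0.2727

0.273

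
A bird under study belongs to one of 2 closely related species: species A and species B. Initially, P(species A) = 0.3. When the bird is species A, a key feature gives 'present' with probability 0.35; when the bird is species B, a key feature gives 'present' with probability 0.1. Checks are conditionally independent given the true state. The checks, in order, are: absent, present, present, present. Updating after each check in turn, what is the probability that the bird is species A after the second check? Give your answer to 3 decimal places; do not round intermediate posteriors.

Each posterior becomes the prior for the next update.
After 'absent': P(species A) = 0.65·0.3000 / (0.65·0.3000 + 0.9·0.7000) ≈ 0.2364
After 'present': P(species A) = 0.35·0.2364 / (0.35·0.2364 + 0.1·0.7636) ≈ 0.5200

0.520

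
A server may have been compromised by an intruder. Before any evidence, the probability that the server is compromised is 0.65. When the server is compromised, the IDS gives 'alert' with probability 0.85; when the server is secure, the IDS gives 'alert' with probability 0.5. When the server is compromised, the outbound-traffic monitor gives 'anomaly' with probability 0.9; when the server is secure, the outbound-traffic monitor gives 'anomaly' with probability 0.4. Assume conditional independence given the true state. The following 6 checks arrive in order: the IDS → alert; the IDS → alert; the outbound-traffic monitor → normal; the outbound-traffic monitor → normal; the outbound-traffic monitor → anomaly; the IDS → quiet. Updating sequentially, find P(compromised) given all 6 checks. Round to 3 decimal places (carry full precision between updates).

0.091

Apply Bayes' rule sequentially, carrying P(compromised) forward.
After the IDS='alert': P(compromised) = 0.85·0.6500 / (0.85·0.6500 + 0.5·0.3500) ≈ 0.7595
After the IDS='alert': P(compromised) = 0.85·0.7595 / (0.85·0.7595 + 0.5·0.2405) ≈ 0.8429
After the outbound-traffic monitor='normal': P(compromised) = 0.1·0.8429 / (0.1·0.8429 + 0.6·0.1571) ≈ 0.4722
After the outbound-traffic monitor='normal': P(compromised) = 0.1·0.4722 / (0.1·0.4722 + 0.6·0.5278) ≈ 0.1297
After the outbound-traffic monitor='anomaly': P(compromised) = 0.9·0.1297 / (0.9·0.1297 + 0.4·0.8703) ≈ 0.2512
After the IDS='quiet': P(compromised) = 0.15·0.2512 / (0.15·0.2512 + 0.5·0.7488) ≈ 0.0914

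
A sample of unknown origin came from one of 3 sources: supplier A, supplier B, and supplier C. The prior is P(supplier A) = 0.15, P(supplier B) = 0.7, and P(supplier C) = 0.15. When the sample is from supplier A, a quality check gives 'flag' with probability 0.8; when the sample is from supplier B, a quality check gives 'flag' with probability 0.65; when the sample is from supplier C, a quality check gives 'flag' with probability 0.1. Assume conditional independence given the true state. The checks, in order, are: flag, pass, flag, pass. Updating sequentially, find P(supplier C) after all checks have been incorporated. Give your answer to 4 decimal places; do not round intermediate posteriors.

Apply Bayes' rule sequentially, carrying P(supplier C) forward.
After 'flag': normaliser = 0.8·0.1500 + 0.65·0.7000 + 0.1·0.1500; P(supplier A) ≈ 0.2034, P(supplier B) ≈ 0.7712, P(supplier C) ≈ 0.0254
After 'pass': normaliser = 0.2·0.2034 + 0.35·0.7712 + 0.9·0.0254; P(supplier A) ≈ 0.1220, P(supplier B) ≈ 0.8094, P(supplier C) ≈ 0.0686
After 'flag': normaliser = 0.8·0.1220 + 0.65·0.8094 + 0.1·0.0686; P(supplier A) ≈ 0.1548, P(supplier B) ≈ 0.8344, P(supplier C) ≈ 0.0109
After 'pass': normaliser = 0.2·0.1548 + 0.35·0.8344 + 0.9·0.0109; P(supplier A) ≈ 0.0930, P(supplier B) ≈ 0.8776, P(supplier C) ≈ 0.0294

0.0294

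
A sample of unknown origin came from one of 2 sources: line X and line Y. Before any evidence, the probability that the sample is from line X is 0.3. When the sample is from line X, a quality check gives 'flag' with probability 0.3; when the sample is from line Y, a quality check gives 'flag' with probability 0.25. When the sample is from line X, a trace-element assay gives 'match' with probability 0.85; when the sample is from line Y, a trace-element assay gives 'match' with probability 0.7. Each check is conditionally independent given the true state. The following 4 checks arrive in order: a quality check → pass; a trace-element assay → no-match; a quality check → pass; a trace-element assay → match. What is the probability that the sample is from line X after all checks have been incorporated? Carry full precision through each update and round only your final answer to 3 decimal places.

0.185

After a quality check='pass': P(line X) = 0.7·0.3000 / (0.7·0.3000 + 0.75·0.7000) ≈ 0.2857
After a trace-element assay='no-match': P(line X) = 0.15·0.2857 / (0.15·0.2857 + 0.3·0.7143) ≈ 0.1667
After a quality check='pass': P(line X) = 0.7·0.1667 / (0.7·0.1667 + 0.75·0.8333) ≈ 0.1573
After a trace-element assay='match': P(line X) = 0.85·0.1573 / (0.85·0.1573 + 0.7·0.8427) ≈ 0.1848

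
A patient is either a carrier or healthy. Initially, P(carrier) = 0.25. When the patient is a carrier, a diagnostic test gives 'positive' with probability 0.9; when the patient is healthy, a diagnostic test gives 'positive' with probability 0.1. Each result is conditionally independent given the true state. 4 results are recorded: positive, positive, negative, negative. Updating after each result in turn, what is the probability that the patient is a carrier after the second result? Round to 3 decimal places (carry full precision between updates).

After 'positive': P(carrier) = 0.9·0.2500 / (0.9·0.2500 + 0.1·0.7500) ≈ 0.7500
After 'positive': P(carrier) = 0.9·0.7500 / (0.9·0.7500 + 0.1·0.2500) ≈ 0.9643

0.964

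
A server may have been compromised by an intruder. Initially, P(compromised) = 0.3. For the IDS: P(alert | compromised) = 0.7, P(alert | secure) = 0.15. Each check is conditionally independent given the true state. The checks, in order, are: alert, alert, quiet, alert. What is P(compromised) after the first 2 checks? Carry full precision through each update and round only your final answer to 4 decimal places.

0.9032

After 'alert': P(compromised) = 0.7·0.3000 / (0.7·0.3000 + 0.15·0.7000) ≈ 0.6667
After 'alert': P(compromised) = 0.7·0.6667 / (0.7·0.6667 + 0.15·0.3333) ≈ 0.9032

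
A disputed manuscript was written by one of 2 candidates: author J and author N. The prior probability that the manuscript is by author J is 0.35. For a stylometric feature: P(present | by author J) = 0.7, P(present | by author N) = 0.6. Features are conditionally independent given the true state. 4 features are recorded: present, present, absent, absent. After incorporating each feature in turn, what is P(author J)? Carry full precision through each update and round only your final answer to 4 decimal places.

After 'present': P(author J) = 0.7·0.3500 / (0.7·0.3500 + 0.6·0.6500) ≈ 0.3858
After 'present': P(author J) = 0.7·0.3858 / (0.7·0.3858 + 0.6·0.6142) ≈ 0.4229
After 'absent': P(author J) = 0.3·0.4229 / (0.3·0.4229 + 0.4·0.5771) ≈ 0.3547
After 'absent': P(author J) = 0.3·0.3547 / (0.3·0.3547 + 0.4·0.6453) ≈ 0.2919

0.2919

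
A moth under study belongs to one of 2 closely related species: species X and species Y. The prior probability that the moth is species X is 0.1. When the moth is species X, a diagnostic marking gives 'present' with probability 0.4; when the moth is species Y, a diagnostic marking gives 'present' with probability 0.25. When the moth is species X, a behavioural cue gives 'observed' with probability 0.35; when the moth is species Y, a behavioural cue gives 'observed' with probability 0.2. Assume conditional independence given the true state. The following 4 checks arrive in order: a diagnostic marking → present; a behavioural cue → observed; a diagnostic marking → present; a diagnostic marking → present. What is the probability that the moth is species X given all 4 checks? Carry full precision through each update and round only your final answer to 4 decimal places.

0.4433

After a diagnostic marking='present': P(species X) = 0.4·0.1000 / (0.4·0.1000 + 0.25·0.9000) ≈ 0.1509
After a behavioural cue='observed': P(species X) = 0.35·0.1509 / (0.35·0.1509 + 0.2·0.8491) ≈ 0.2373
After a diagnostic marking='present': P(species X) = 0.4·0.2373 / (0.4·0.2373 + 0.25·0.7627) ≈ 0.3323
After a diagnostic marking='present': P(species X) = 0.4·0.3323 / (0.4·0.3323 + 0.25·0.6677) ≈ 0.4433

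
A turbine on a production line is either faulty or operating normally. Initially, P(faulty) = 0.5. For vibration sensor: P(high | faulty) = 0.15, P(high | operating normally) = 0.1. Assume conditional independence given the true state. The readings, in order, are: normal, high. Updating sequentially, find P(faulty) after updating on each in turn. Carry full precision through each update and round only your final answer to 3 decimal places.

Each posterior becomes the prior for the next update.
After 'normal': P(faulty) = 0.85·0.5000 / (0.85·0.5000 + 0.9·0.5000) ≈ 0.4857
After 'high': P(faulty) = 0.15·0.4857 / (0.15·0.4857 + 0.1·0.5143) ≈ 0.5862

0.586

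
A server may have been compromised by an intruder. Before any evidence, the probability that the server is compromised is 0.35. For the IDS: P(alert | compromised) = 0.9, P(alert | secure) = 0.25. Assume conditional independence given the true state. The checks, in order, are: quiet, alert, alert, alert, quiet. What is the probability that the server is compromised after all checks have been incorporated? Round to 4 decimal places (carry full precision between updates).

After 'quiet': P(compromised) = 0.1·0.3500 / (0.1·0.3500 + 0.75·0.6500) ≈ 0.0670
After 'alert': P(compromised) = 0.9·0.0670 / (0.9·0.0670 + 0.25·0.9330) ≈ 0.2054
After 'alert': P(compromised) = 0.9·0.2054 / (0.9·0.2054 + 0.25·0.7946) ≈ 0.4820
After 'alert': P(compromised) = 0.9·0.4820 / (0.9·0.4820 + 0.25·0.5180) ≈ 0.7701
After 'quiet': P(compromised) = 0.1·0.7701 / (0.1·0.7701 + 0.75·0.2299) ≈ 0.3087

0.3087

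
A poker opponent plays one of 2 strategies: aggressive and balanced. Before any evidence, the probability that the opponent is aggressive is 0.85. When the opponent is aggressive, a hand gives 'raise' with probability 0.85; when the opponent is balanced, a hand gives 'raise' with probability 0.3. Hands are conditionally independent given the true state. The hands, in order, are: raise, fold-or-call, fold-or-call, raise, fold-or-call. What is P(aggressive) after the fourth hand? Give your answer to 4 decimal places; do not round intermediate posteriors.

0.6763

After 'raise': P(aggressive) = 0.85·0.8500 / (0.85·0.8500 + 0.3·0.1500) ≈ 0.9414
After 'fold-or-call': P(aggressive) = 0.15·0.9414 / (0.15·0.9414 + 0.7·0.0586) ≈ 0.7748
After 'fold-or-call': P(aggressive) = 0.15·0.7748 / (0.15·0.7748 + 0.7·0.2252) ≈ 0.4244
After 'raise': P(aggressive) = 0.85·0.4244 / (0.85·0.4244 + 0.3·0.5756) ≈ 0.6763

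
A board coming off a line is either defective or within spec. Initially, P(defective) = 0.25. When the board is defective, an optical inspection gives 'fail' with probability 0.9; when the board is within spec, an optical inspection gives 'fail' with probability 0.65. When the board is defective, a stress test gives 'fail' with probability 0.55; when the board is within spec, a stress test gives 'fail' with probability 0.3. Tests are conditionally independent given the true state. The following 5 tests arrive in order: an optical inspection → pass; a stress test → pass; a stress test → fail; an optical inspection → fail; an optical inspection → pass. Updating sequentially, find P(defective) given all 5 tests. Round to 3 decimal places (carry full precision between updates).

After an optical inspection='pass': P(defective) = 0.1·0.2500 / (0.1·0.2500 + 0.35·0.7500) ≈ 0.0870
After a stress test='pass': P(defective) = 0.45·0.0870 / (0.45·0.0870 + 0.7·0.9130) ≈ 0.0577
After a stress test='fail': P(defective) = 0.55·0.0577 / (0.55·0.0577 + 0.3·0.9423) ≈ 0.1009
After an optical inspection='fail': P(defective) = 0.9·0.1009 / (0.9·0.1009 + 0.65·0.8991) ≈ 0.1345
After an optical inspection='pass': P(defective) = 0.1·0.1345 / (0.1·0.1345 + 0.35·0.8655) ≈ 0.0425

0.043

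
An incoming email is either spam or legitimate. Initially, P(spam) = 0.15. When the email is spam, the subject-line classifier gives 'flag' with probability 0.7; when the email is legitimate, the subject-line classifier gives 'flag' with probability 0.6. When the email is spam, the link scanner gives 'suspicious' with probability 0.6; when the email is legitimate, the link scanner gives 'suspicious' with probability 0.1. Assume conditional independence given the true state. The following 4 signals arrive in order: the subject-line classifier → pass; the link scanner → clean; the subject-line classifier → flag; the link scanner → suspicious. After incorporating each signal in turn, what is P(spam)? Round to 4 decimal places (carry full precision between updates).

0.2917

Apply Bayes' rule sequentially, carrying P(spam) forward.
After the subject-line classifier='pass': P(spam) = 0.3·0.1500 / (0.3·0.1500 + 0.4·0.8500) ≈ 0.1169
After the link scanner='clean': P(spam) = 0.4·0.1169 / (0.4·0.1169 + 0.9·0.8831) ≈ 0.0556
After the subject-line classifier='flag': P(spam) = 0.7·0.0556 / (0.7·0.0556 + 0.6·0.9444) ≈ 0.0642
After the link scanner='suspicious': P(spam) = 0.6·0.0642 / (0.6·0.0642 + 0.1·0.9358) ≈ 0.2917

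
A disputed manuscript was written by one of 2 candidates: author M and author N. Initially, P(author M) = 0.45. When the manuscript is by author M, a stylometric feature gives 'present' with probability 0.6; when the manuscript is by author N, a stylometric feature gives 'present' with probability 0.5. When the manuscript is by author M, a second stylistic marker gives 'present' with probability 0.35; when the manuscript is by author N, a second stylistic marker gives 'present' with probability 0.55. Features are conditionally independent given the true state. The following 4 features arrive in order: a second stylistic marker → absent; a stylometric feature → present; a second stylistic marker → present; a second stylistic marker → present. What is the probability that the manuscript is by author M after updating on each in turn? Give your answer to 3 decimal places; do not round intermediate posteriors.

After a second stylistic marker='absent': P(author M) = 0.65·0.4500 / (0.65·0.4500 + 0.45·0.5500) ≈ 0.5417
After a stylometric feature='present': P(author M) = 0.6·0.5417 / (0.6·0.5417 + 0.5·0.4583) ≈ 0.5865
After a second stylistic marker='present': P(author M) = 0.35·0.5865 / (0.35·0.5865 + 0.55·0.4135) ≈ 0.4744
After a second stylistic marker='present': P(author M) = 0.35·0.4744 / (0.35·0.4744 + 0.55·0.5256) ≈ 0.3648

0.365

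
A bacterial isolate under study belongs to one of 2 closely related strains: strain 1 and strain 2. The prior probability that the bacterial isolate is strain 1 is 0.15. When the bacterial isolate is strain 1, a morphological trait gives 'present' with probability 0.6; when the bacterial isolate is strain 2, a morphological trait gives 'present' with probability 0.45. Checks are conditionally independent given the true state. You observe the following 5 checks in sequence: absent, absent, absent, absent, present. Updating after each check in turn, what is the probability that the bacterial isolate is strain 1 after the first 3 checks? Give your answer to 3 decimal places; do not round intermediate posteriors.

Each posterior becomes the prior for the next update.
After 'absent': P(strain 1) = 0.4·0.1500 / (0.4·0.1500 + 0.55·0.8500) ≈ 0.1137
After 'absent': P(strain 1) = 0.4·0.1137 / (0.4·0.1137 + 0.55·0.8863) ≈ 0.0854
After 'absent': P(strain 1) = 0.4·0.0854 / (0.4·0.0854 + 0.55·0.9146) ≈ 0.0636

0.064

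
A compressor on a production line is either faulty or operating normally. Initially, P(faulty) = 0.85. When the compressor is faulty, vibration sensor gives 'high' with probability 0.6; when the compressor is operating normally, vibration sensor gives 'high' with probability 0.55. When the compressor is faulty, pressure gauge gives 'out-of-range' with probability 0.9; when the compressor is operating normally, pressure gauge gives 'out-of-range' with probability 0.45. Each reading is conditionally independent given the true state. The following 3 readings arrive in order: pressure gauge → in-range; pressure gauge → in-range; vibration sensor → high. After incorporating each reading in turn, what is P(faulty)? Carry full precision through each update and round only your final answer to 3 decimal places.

0.170

After pressure gauge='in-range': P(faulty) = 0.1·0.8500 / (0.1·0.8500 + 0.55·0.1500) ≈ 0.5075
After pressure gauge='in-range': P(faulty) = 0.1·0.5075 / (0.1·0.5075 + 0.55·0.4925) ≈ 0.1578
After vibration sensor='high': P(faulty) = 0.6·0.1578 / (0.6·0.1578 + 0.55·0.8422) ≈ 0.1697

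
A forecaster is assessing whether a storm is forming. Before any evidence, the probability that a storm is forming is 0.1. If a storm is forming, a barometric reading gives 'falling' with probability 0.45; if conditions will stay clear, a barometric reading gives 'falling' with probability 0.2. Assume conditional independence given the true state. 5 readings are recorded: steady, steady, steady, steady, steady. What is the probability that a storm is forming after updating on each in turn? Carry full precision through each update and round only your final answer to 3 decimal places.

After 'steady': P(storm) = 0.55·0.1000 / (0.55·0.1000 + 0.8·0.9000) ≈ 0.0710
After 'steady': P(storm) = 0.55·0.0710 / (0.55·0.0710 + 0.8·0.9290) ≈ 0.0499
After 'steady': P(storm) = 0.55·0.0499 / (0.55·0.0499 + 0.8·0.9501) ≈ 0.0348
After 'steady': P(storm) = 0.55·0.0348 / (0.55·0.0348 + 0.8·0.9652) ≈ 0.0242
After 'steady': P(storm) = 0.55·0.0242 / (0.55·0.0242 + 0.8·0.9758) ≈ 0.0168

0.017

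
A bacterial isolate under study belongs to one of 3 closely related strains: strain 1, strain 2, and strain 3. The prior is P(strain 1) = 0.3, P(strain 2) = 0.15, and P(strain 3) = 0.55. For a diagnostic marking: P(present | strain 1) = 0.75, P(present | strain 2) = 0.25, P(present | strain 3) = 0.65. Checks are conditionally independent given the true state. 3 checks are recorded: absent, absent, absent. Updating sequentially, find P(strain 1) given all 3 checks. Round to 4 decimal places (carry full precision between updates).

After 'absent': normaliser = 0.25·0.3000 + 0.75·0.1500 + 0.35·0.5500; P(strain 1) ≈ 0.1974, P(strain 2) ≈ 0.2961, P(strain 3) ≈ 0.5066
After 'absent': normaliser = 0.25·0.1974 + 0.75·0.2961 + 0.35·0.5066; P(strain 1) ≈ 0.1100, P(strain 2) ≈ 0.4949, P(strain 3) ≈ 0.3952
After 'absent': normaliser = 0.25·0.1100 + 0.75·0.4949 + 0.35·0.3952; P(strain 1) ≈ 0.0512, P(strain 2) ≈ 0.6912, P(strain 3) ≈ 0.2576

0.0512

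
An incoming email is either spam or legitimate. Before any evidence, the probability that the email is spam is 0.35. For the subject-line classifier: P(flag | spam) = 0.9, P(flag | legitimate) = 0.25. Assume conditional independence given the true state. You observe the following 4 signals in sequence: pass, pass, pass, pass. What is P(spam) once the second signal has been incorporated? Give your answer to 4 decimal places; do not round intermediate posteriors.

After 'pass': P(spam) = 0.1·0.3500 / (0.1·0.3500 + 0.75·0.6500) ≈ 0.0670
After 'pass': P(spam) = 0.1·0.0670 / (0.1·0.0670 + 0.75·0.9330) ≈ 0.0095

0.0095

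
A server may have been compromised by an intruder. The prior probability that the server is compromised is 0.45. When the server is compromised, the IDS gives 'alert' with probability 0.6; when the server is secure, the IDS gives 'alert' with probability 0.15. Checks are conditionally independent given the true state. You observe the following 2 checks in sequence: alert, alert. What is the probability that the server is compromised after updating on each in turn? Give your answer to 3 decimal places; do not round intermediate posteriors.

0.929

After 'alert': P(compromised) = 0.6·0.4500 / (0.6·0.4500 + 0.15·0.5500) ≈ 0.7660
After 'alert': P(compromised) = 0.6·0.7660 / (0.6·0.7660 + 0.15·0.2340) ≈ 0.9290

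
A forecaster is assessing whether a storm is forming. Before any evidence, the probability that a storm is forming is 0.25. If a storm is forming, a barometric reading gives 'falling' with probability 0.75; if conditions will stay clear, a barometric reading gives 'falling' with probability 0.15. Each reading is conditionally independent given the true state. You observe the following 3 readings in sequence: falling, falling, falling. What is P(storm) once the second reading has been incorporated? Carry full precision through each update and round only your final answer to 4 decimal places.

Apply Bayes' rule sequentially, carrying P(storm) forward.
After 'falling': P(storm) = 0.75·0.2500 / (0.75·0.2500 + 0.15·0.7500) ≈ 0.6250
After 'falling': P(storm) = 0.75·0.6250 / (0.75·0.6250 + 0.15·0.3750) ≈ 0.8929

0.8929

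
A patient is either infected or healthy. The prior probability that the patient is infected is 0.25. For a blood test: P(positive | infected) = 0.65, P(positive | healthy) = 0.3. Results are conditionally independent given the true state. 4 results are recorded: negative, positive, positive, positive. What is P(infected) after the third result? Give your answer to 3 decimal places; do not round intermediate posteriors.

0.439

Each posterior becomes the prior for the next update.
After 'negative': P(infected) = 0.35·0.2500 / (0.35·0.2500 + 0.7·0.7500) ≈ 0.1429
After 'positive': P(infected) = 0.65·0.1429 / (0.65·0.1429 + 0.3·0.8571) ≈ 0.2653
After 'positive': P(infected) = 0.65·0.2653 / (0.65·0.2653 + 0.3·0.7347) ≈ 0.4390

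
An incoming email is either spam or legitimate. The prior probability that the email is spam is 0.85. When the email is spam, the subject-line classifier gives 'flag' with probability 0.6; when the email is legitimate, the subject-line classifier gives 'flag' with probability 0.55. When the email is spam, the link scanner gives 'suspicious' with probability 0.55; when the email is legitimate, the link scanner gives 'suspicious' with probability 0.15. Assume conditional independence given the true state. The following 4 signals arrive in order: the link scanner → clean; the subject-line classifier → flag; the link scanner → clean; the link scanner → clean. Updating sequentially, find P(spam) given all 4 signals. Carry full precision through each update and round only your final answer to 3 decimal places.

Each posterior becomes the prior for the next update.
After the link scanner='clean': P(spam) = 0.45·0.8500 / (0.45·0.8500 + 0.85·0.1500) ≈ 0.7500
After the subject-line classifier='flag': P(spam) = 0.6·0.7500 / (0.6·0.7500 + 0.55·0.2500) ≈ 0.7660
After the link scanner='clean': P(spam) = 0.45·0.7660 / (0.45·0.7660 + 0.85·0.2340) ≈ 0.6341
After the link scanner='clean': P(spam) = 0.45·0.6341 / (0.45·0.6341 + 0.85·0.3659) ≈ 0.4784

0.478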